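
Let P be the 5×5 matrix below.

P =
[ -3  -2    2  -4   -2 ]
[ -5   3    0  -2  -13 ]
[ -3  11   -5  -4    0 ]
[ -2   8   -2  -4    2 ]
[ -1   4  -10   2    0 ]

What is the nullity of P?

0

Row reduce to echelon form.
R2 ← R2 − (5/3)·R1: [0, 19/3, -10/3, 14/3, -29/3]
R3 ← R3 − R1: [0, 13, -7, 0, 2]
R4 ← R4 − (2/3)·R1: [0, 28/3, -10/3, -4/3, 10/3]
R5 ← R5 − (1/3)·R1: [0, 14/3, -32/3, 10/3, 2/3]
R3 ← R3 − (39/19)·R2: [0, 0, -3/19, -182/19, 415/19]
R4 ← R4 − (28/19)·R2: [0, 0, 30/19, -156/19, 334/19]
R5 ← R5 − (14/19)·R2: [0, 0, -156/19, -2/19, 148/19]
R4 ← R4 + (10)·R3: [0, 0, 0, -104, 236]
R5 ← R5 − (52)·R3: [0, 0, 0, 498, -1128]
R5 ← R5 + (249/52)·R4: [0, 0, 0, 0, 27/13]
5 nonzero rows, so rank(P) = 5.
P has 5 columns; by rank–nullity, nullity = 5 − 5 = 0.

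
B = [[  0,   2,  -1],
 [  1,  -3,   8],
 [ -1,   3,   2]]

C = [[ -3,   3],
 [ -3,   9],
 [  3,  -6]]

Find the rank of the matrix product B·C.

2

First compute BC:
[[ -9,  24],
 [ 30, -72],
 [  0,  12]]
Now row reduce the product.
R2 ← R2 + (10/3)·R1: [0, 8]
R3 ← R3 − (3/2)·R2: [0, 0]
2 nonzero rows, so rank(BC) = 2.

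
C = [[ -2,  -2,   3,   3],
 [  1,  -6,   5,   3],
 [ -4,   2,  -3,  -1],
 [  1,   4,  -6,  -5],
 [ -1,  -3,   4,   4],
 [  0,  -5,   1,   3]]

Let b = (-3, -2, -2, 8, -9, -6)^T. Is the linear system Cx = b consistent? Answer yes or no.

no

Row reduce the augmented matrix [C | b].
R2 ← R2 + (1/2)·R1: [0, -7, 13/2, 9/2, -7/2]
R3 ← R3 − (2)·R1: [0, 6, -9, -7, 4]
R4 ← R4 + (1/2)·R1: [0, 3, -9/2, -7/2, 13/2]
R5 ← R5 − (1/2)·R1: [0, -2, 5/2, 5/2, -15/2]
R3 ← R3 + (6/7)·R2: [0, 0, -24/7, -22/7, 1]
R4 ← R4 + (3/7)·R2: [0, 0, -12/7, -11/7, 5]
R5 ← R5 − (2/7)·R2: [0, 0, 9/14, 17/14, -13/2]
R6 ← R6 − (5/7)·R2: [0, 0, -51/14, -3/14, -7/2]
R4 ← R4 − (1/2)·R3: [0, 0, 0, 0, 9/2]
R5 ← R5 + (3/16)·R3: [0, 0, 0, 5/8, -101/16]
R6 ← R6 − (17/16)·R3: [0, 0, 0, 25/8, -73/16]
Swap R4 ↔ R5
R6 ← R6 − (5)·R4: [0, 0, 0, 0, 27]
R6 ← R6 − (6)·R5: [0, 0, 0, 0, 0]
The echelon form has 5 nonzero rows; the last pivot sits in the augmented column, so rank(C) = 4 but rank([C|b]) = 5.
Since the ranks differ, the system is inconsistent.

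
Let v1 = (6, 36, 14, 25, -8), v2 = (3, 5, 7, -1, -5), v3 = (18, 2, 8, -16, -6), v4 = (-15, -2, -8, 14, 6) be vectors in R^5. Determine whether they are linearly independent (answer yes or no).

yes

Form the matrix with these vectors as rows and row reduce.
R2 ← R2 − (1/2)·R1: [0, -13, 0, -27/2, -1]
R3 ← R3 − (3)·R1: [0, -106, -34, -91, 18]
R4 ← R4 + (5/2)·R1: [0, 88, 27, 153/2, -14]
R3 ← R3 − (106/13)·R2: [0, 0, -34, 248/13, 340/13]
R4 ← R4 + (88/13)·R2: [0, 0, 27, -387/26, -270/13]
R4 ← R4 + (27/34)·R3: [0, 0, 0, 9/34, 0]
4 nonzero rows, so the 4 vectors span a space of dimension 4.
Since 4 = 4, the vectors are linearly independent.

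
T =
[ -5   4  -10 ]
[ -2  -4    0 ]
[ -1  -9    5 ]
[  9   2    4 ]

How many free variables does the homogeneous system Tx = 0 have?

Row reduce to echelon form.
R2 ← R2 − (2/5)·R1: [0, -28/5, 4]
R3 ← R3 − (1/5)·R1: [0, -49/5, 7]
R4 ← R4 + (9/5)·R1: [0, 46/5, -14]
R3 ← R3 − (7/4)·R2: [0, 0, 0]
R4 ← R4 + (23/14)·R2: [0, 0, -52/7]
Swap R3 ↔ R4
3 nonzero rows, so rank(T) = 3.
T has 3 columns; by rank–nullity, nullity = 3 − 3 = 0.

0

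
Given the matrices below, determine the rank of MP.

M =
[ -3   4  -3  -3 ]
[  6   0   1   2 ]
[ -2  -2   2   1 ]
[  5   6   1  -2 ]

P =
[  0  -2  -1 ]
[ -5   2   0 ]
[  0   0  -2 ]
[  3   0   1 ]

3

First compute MP:
[[-29,  14,   6],
 [  6, -12,  -6],
 [ 13,   0,  -1],
 [-36,   2,  -9]]
Now row reduce the product.
R2 ← R2 + (6/29)·R1: [0, -264/29, -138/29]
R3 ← R3 + (13/29)·R1: [0, 182/29, 49/29]
R4 ← R4 − (36/29)·R1: [0, -446/29, -477/29]
R3 ← R3 + (91/132)·R2: [0, 0, -35/22]
R4 ← R4 − (223/132)·R2: [0, 0, -185/22]
R4 ← R4 − (37/7)·R3: [0, 0, 0]
3 nonzero rows, so rank(MP) = 3.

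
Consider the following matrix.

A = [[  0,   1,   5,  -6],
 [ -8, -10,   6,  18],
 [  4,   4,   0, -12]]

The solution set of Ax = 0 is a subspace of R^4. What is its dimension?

1

Row reduce to echelon form.
Swap R1 ↔ R2
R3 ← R3 + (1/2)·R1: [0, -1, 3, -3]
R3 ← R3 + R2: [0, 0, 8, -9]
3 nonzero rows, so rank(A) = 3.
A has 4 columns; by rank–nullity, nullity = 4 − 3 = 1.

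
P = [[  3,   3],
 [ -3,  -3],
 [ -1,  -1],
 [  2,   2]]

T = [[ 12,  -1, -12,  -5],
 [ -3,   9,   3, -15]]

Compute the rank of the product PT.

1

First compute PT:
[[ 27,  24, -27, -60],
 [-27, -24,  27,  60],
 [ -9,  -8,   9,  20],
 [ 18,  16, -18, -40]]
Now row reduce the product.
R2 ← R2 + R1: [0, 0, 0, 0]
R3 ← R3 + (1/3)·R1: [0, 0, 0, 0]
R4 ← R4 − (2/3)·R1: [0, 0, 0, 0]
1 nonzero row, so rank(PT) = 1.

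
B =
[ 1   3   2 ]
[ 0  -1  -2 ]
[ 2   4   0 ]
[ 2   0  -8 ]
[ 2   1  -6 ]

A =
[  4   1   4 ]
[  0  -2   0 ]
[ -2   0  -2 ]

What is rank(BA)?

First compute BA:
[[  0,  -5,   0],
 [  4,   2,   4],
 [  8,  -6,   8],
 [ 24,   2,  24],
 [ 20,   0,  20]]
Now row reduce the product.
Swap R1 ↔ R2
R3 ← R3 − (2)·R1: [0, -10, 0]
R4 ← R4 − (6)·R1: [0, -10, 0]
R5 ← R5 − (5)·R1: [0, -10, 0]
R3 ← R3 − (2)·R2: [0, 0, 0]
R4 ← R4 − (2)·R2: [0, 0, 0]
R5 ← R5 − (2)·R2: [0, 0, 0]
2 nonzero rows, so rank(BA) = 2.

2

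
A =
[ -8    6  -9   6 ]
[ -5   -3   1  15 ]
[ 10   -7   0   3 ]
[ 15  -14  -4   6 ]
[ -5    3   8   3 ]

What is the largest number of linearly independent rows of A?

4

Row reduce to echelon form.
R2 ← R2 − (5/8)·R1: [0, -27/4, 53/8, 45/4]
R3 ← R3 + (5/4)·R1: [0, 1/2, -45/4, 21/2]
R4 ← R4 + (15/8)·R1: [0, -11/4, -167/8, 69/4]
R5 ← R5 − (5/8)·R1: [0, -3/4, 109/8, -3/4]
R3 ← R3 + (2/27)·R2: [0, 0, -581/54, 34/3]
R4 ← R4 − (11/27)·R2: [0, 0, -1273/54, 38/3]
R5 ← R5 − (1/9)·R2: [0, 0, 116/9, -2]
R4 ← R4 − (1273/581)·R3: [0, 0, 0, -7068/581]
R5 ← R5 + (696/581)·R3: [0, 0, 0, 6726/581]
R5 ← R5 + (59/62)·R4: [0, 0, 0, 0]
Echelon form has 4 nonzero rows, so rank(A) = 4.
The rank gives the maximum number of linearly independent rows: 4.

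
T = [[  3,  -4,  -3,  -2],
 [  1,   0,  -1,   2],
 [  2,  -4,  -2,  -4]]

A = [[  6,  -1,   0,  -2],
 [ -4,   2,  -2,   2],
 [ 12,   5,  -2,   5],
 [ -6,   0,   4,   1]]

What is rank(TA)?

2

First compute TA:
[[ 10, -26,   6, -31],
 [-18,  -6,  10,  -5],
 [ 28, -20,  -4, -26]]
Now row reduce the product.
R2 ← R2 + (9/5)·R1: [0, -264/5, 104/5, -304/5]
R3 ← R3 − (14/5)·R1: [0, 264/5, -104/5, 304/5]
R3 ← R3 + R2: [0, 0, 0, 0]
2 nonzero rows, so rank(TA) = 2.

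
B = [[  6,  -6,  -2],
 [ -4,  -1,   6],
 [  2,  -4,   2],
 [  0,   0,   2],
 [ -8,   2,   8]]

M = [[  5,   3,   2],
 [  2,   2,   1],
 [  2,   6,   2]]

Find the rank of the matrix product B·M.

2

First compute BM:
[[ 14,  -6,   2],
 [-10,  22,   3],
 [  6,  10,   4],
 [  4,  12,   4],
 [-20,  28,   2]]
Now row reduce the product.
R2 ← R2 + (5/7)·R1: [0, 124/7, 31/7]
R3 ← R3 − (3/7)·R1: [0, 88/7, 22/7]
R4 ← R4 − (2/7)·R1: [0, 96/7, 24/7]
R5 ← R5 + (10/7)·R1: [0, 136/7, 34/7]
R3 ← R3 − (22/31)·R2: [0, 0, 0]
R4 ← R4 − (24/31)·R2: [0, 0, 0]
R5 ← R5 − (34/31)·R2: [0, 0, 0]
2 nonzero rows, so rank(BM) = 2.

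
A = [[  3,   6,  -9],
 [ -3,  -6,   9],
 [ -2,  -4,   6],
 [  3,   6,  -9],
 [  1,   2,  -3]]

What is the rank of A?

1

Row reduce to echelon form.
R2 ← R2 + R1: [0, 0, 0]
R3 ← R3 + (2/3)·R1: [0, 0, 0]
R4 ← R4 − R1: [0, 0, 0]
R5 ← R5 − (1/3)·R1: [0, 0, 0]
Echelon form has 1 nonzero row, so rank(A) = 1.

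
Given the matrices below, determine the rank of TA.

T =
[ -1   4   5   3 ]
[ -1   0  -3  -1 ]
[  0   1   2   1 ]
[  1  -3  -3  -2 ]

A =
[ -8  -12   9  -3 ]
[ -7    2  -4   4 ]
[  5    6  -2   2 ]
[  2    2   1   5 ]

First compute TA:
[[ 11,  56, -32,  44],
 [ -9,  -8,  -4,  -8],
 [  5,  16,  -7,  13],
 [ -6, -40,  25, -31]]
Now row reduce the product.
R2 ← R2 + (9/11)·R1: [0, 416/11, -332/11, 28]
R3 ← R3 − (5/11)·R1: [0, -104/11, 83/11, -7]
R4 ← R4 + (6/11)·R1: [0, -104/11, 83/11, -7]
R3 ← R3 + (1/4)·R2: [0, 0, 0, 0]
R4 ← R4 + (1/4)·R2: [0, 0, 0, 0]
2 nonzero rows, so rank(TA) = 2.

2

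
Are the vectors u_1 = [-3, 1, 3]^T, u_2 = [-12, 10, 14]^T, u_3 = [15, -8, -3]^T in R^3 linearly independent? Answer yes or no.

Form the matrix with these vectors as rows and row reduce.
R2 ← R2 − (4)·R1: [0, 6, 2]
R3 ← R3 + (5)·R1: [0, -3, 12]
R3 ← R3 + (1/2)·R2: [0, 0, 13]
3 nonzero rows, so the 3 vectors span a space of dimension 3.
Since 3 = 3, the vectors are linearly independent.

yes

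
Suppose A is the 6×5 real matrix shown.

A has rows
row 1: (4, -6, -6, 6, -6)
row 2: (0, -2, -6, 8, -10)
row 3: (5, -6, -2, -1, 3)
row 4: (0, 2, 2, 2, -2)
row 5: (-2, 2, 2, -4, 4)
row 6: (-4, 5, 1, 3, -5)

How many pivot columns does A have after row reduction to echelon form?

3

Row reduce to echelon form.
R3 ← R3 − (5/4)·R1: [0, 3/2, 11/2, -17/2, 21/2]
R5 ← R5 + (1/2)·R1: [0, -1, -1, -1, 1]
R6 ← R6 + R1: [0, -1, -5, 9, -11]
R3 ← R3 + (3/4)·R2: [0, 0, 1, -5/2, 3]
R4 ← R4 + R2: [0, 0, -4, 10, -12]
R5 ← R5 − (1/2)·R2: [0, 0, 2, -5, 6]
R6 ← R6 − (1/2)·R2: [0, 0, -2, 5, -6]
R4 ← R4 + (4)·R3: [0, 0, 0, 0, 0]
R5 ← R5 − (2)·R3: [0, 0, 0, 0, 0]
R6 ← R6 + (2)·R3: [0, 0, 0, 0, 0]
Echelon form has 3 nonzero rows, so rank(A) = 3.
Each nonzero row contributes one pivot column: 3 pivot columns.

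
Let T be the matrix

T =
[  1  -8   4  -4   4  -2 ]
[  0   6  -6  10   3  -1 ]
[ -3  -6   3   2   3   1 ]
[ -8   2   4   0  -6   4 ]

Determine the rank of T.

Row reduce to echelon form.
R3 ← R3 + (3)·R1: [0, -30, 15, -10, 15, -5]
R4 ← R4 + (8)·R1: [0, -62, 36, -32, 26, -12]
R3 ← R3 + (5)·R2: [0, 0, -15, 40, 30, -10]
R4 ← R4 + (31/3)·R2: [0, 0, -26, 214/3, 57, -67/3]
R4 ← R4 − (26/15)·R3: [0, 0, 0, 2, 5, -5]
Echelon form has 4 nonzero rows, so rank(T) = 4.

4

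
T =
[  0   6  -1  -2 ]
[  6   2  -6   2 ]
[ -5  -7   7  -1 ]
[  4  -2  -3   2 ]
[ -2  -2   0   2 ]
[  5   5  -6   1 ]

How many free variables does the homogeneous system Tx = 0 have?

Row reduce to echelon form.
Swap R1 ↔ R2
R3 ← R3 + (5/6)·R1: [0, -16/3, 2, 2/3]
R4 ← R4 − (2/3)·R1: [0, -10/3, 1, 2/3]
R5 ← R5 + (1/3)·R1: [0, -4/3, -2, 8/3]
R6 ← R6 − (5/6)·R1: [0, 10/3, -1, -2/3]
R3 ← R3 + (8/9)·R2: [0, 0, 10/9, -10/9]
R4 ← R4 + (5/9)·R2: [0, 0, 4/9, -4/9]
R5 ← R5 + (2/9)·R2: [0, 0, -20/9, 20/9]
R6 ← R6 − (5/9)·R2: [0, 0, -4/9, 4/9]
R4 ← R4 − (2/5)·R3: [0, 0, 0, 0]
R5 ← R5 + (2)·R3: [0, 0, 0, 0]
R6 ← R6 + (2/5)·R3: [0, 0, 0, 0]
3 nonzero rows, so rank(T) = 3.
T has 4 columns; by rank–nullity, nullity = 4 − 3 = 1.

1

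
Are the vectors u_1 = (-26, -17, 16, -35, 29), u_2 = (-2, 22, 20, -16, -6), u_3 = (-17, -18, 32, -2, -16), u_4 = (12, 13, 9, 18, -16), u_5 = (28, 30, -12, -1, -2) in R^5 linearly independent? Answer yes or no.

Form the matrix with these vectors as rows and row reduce.
R2 ← R2 − (1/13)·R1: [0, 303/13, 244/13, -173/13, -107/13]
R3 ← R3 − (17/26)·R1: [0, -179/26, 280/13, 543/26, -909/26]
R4 ← R4 + (6/13)·R1: [0, 67/13, 213/13, 24/13, -34/13]
R5 ← R5 + (14/13)·R1: [0, 152/13, 68/13, -503/13, 380/13]
R3 ← R3 + (179/606)·R2: [0, 0, 8206/303, 5137/303, -11330/303]
R4 ← R4 − (67/303)·R2: [0, 0, 3707/303, 1451/303, -241/303]
R5 ← R5 − (152/303)·R2: [0, 0, -1268/303, -9701/303, 10108/303]
R4 ← R4 − (337/746)·R3: [0, 0, 0, -2141/746, 6004/373]
R5 ← R5 + (634/4103)·R3: [0, 0, 0, -10965/373, 10288/373]
R5 ← R5 − (21930/2141)·R4: [0, 0, 0, 0, -293944/2141]
5 nonzero rows, so the 5 vectors span a space of dimension 5.
Since 5 = 5, the vectors are linearly independent.

yes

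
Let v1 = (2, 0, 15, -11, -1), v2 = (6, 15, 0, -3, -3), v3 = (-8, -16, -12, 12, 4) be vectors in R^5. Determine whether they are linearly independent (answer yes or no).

Form the matrix with these vectors as rows and row reduce.
R2 ← R2 − (3)·R1: [0, 15, -45, 30, 0]
R3 ← R3 + (4)·R1: [0, -16, 48, -32, 0]
R3 ← R3 + (16/15)·R2: [0, 0, 0, 0, 0]
2 nonzero rows, so the 3 vectors span a space of dimension 2.
Since 2 < 3, the vectors are linearly dependent.

no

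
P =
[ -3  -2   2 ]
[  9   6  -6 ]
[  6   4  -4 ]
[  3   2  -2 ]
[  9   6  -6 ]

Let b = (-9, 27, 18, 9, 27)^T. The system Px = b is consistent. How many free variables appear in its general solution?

2

Row reduce the augmented matrix [P | b].
R2 ← R2 + (3)·R1: [0, 0, 0, 0]
R3 ← R3 + (2)·R1: [0, 0, 0, 0]
R4 ← R4 + R1: [0, 0, 0, 0]
R5 ← R5 + (3)·R1: [0, 0, 0, 0]
The echelon form has 1 nonzero rows, and every pivot lies in the first 3 columns, so rank(P) = rank([P|b]) = 1.
The system is consistent.
Free variables = (unknowns) − (rank) = 3 − 1 = 2.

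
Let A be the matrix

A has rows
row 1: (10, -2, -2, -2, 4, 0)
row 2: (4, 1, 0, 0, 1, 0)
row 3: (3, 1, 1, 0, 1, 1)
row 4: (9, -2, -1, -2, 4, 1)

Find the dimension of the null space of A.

3

Row reduce to echelon form.
R2 ← R2 − (2/5)·R1: [0, 9/5, 4/5, 4/5, -3/5, 0]
R3 ← R3 − (3/10)·R1: [0, 8/5, 8/5, 3/5, -1/5, 1]
R4 ← R4 − (9/10)·R1: [0, -1/5, 4/5, -1/5, 2/5, 1]
R3 ← R3 − (8/9)·R2: [0, 0, 8/9, -1/9, 1/3, 1]
R4 ← R4 + (1/9)·R2: [0, 0, 8/9, -1/9, 1/3, 1]
R4 ← R4 − R3: [0, 0, 0, 0, 0, 0]
3 nonzero rows, so rank(A) = 3.
A has 6 columns; by rank–nullity, nullity = 6 − 3 = 3.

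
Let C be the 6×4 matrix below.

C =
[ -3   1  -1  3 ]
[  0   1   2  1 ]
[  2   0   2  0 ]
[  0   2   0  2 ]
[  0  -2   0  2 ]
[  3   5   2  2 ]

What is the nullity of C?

Row reduce to echelon form.
R3 ← R3 + (2/3)·R1: [0, 2/3, 4/3, 2]
R6 ← R6 + R1: [0, 6, 1, 5]
R3 ← R3 − (2/3)·R2: [0, 0, 0, 4/3]
R4 ← R4 − (2)·R2: [0, 0, -4, 0]
R5 ← R5 + (2)·R2: [0, 0, 4, 4]
R6 ← R6 − (6)·R2: [0, 0, -11, -1]
Swap R3 ↔ R4
R5 ← R5 + R3: [0, 0, 0, 4]
R6 ← R6 − (11/4)·R3: [0, 0, 0, -1]
R5 ← R5 − (3)·R4: [0, 0, 0, 0]
R6 ← R6 + (3/4)·R4: [0, 0, 0, 0]
4 nonzero rows, so rank(C) = 4.
C has 4 columns; by rank–nullity, nullity = 4 − 4 = 0.

0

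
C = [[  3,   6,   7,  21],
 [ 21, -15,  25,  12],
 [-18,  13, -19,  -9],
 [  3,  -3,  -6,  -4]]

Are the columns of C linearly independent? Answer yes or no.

Row reduce C to echelon form.
R2 ← R2 − (7)·R1: [0, -57, -24, -135]
R3 ← R3 + (6)·R1: [0, 49, 23, 117]
R4 ← R4 − R1: [0, -9, -13, -25]
R3 ← R3 + (49/57)·R2: [0, 0, 45/19, 18/19]
R4 ← R4 − (3/19)·R2: [0, 0, -175/19, -70/19]
R4 ← R4 + (35/9)·R3: [0, 0, 0, 0]
3 pivots among 4 columns.
Only 3 < 4 pivot columns, so the columns are linearly dependent.

no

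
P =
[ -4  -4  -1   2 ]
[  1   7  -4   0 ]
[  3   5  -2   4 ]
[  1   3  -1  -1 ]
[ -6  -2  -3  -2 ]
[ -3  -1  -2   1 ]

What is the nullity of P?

1

Row reduce to echelon form.
R2 ← R2 + (1/4)·R1: [0, 6, -17/4, 1/2]
R3 ← R3 + (3/4)·R1: [0, 2, -11/4, 11/2]
R4 ← R4 + (1/4)·R1: [0, 2, -5/4, -1/2]
R5 ← R5 − (3/2)·R1: [0, 4, -3/2, -5]
R6 ← R6 − (3/4)·R1: [0, 2, -5/4, -1/2]
R3 ← R3 − (1/3)·R2: [0, 0, -4/3, 16/3]
R4 ← R4 − (1/3)·R2: [0, 0, 1/6, -2/3]
R5 ← R5 − (2/3)·R2: [0, 0, 4/3, -16/3]
R6 ← R6 − (1/3)·R2: [0, 0, 1/6, -2/3]
R4 ← R4 + (1/8)·R3: [0, 0, 0, 0]
R5 ← R5 + R3: [0, 0, 0, 0]
R6 ← R6 + (1/8)·R3: [0, 0, 0, 0]
3 nonzero rows, so rank(P) = 3.
P has 4 columns; by rank–nullity, nullity = 4 − 3 = 1.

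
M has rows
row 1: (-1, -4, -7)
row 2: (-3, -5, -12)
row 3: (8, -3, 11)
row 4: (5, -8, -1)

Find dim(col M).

2

Row reduce to echelon form.
R2 ← R2 − (3)·R1: [0, 7, 9]
R3 ← R3 + (8)·R1: [0, -35, -45]
R4 ← R4 + (5)·R1: [0, -28, -36]
R3 ← R3 + (5)·R2: [0, 0, 0]
R4 ← R4 + (4)·R2: [0, 0, 0]
Echelon form has 2 nonzero rows, so rank(M) = 2.
The column space has dimension equal to the rank: 2.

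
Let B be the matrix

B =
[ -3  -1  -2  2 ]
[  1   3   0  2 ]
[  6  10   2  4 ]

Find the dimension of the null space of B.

Row reduce to echelon form.
R2 ← R2 + (1/3)·R1: [0, 8/3, -2/3, 8/3]
R3 ← R3 + (2)·R1: [0, 8, -2, 8]
R3 ← R3 − (3)·R2: [0, 0, 0, 0]
2 nonzero rows, so rank(B) = 2.
B has 4 columns; by rank–nullity, nullity = 4 − 2 = 2.

2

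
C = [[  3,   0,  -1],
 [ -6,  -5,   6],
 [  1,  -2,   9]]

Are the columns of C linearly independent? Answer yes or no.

Row reduce C to echelon form.
R2 ← R2 + (2)·R1: [0, -5, 4]
R3 ← R3 − (1/3)·R1: [0, -2, 28/3]
R3 ← R3 − (2/5)·R2: [0, 0, 116/15]
3 pivots among 3 columns.
Every column is a pivot column, so the columns are linearly independent.

yes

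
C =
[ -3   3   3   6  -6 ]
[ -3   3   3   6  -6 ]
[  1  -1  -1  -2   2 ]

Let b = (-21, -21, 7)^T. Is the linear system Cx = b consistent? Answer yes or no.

yes

Row reduce the augmented matrix [C | b].
R2 ← R2 − R1: [0, 0, 0, 0, 0, 0]
R3 ← R3 + (1/3)·R1: [0, 0, 0, 0, 0, 0]
The echelon form has 1 nonzero rows, and every pivot lies in the first 5 columns, so rank(C) = rank([C|b]) = 1.
The system is consistent.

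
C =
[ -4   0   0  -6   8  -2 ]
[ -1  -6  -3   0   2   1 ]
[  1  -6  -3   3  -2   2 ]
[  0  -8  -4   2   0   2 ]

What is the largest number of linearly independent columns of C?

2

Row reduce to echelon form.
R2 ← R2 − (1/4)·R1: [0, -6, -3, 3/2, 0, 3/2]
R3 ← R3 + (1/4)·R1: [0, -6, -3, 3/2, 0, 3/2]
R3 ← R3 − R2: [0, 0, 0, 0, 0, 0]
R4 ← R4 − (4/3)·R2: [0, 0, 0, 0, 0, 0]
Echelon form has 2 nonzero rows, so rank(C) = 2.
The rank gives the maximum number of linearly independent columns: 2.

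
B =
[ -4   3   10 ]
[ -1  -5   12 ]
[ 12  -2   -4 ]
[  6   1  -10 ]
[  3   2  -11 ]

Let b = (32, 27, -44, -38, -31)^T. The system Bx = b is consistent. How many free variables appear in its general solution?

Row reduce the augmented matrix [B | b].
R2 ← R2 − (1/4)·R1: [0, -23/4, 19/2, 19]
R3 ← R3 + (3)·R1: [0, 7, 26, 52]
R4 ← R4 + (3/2)·R1: [0, 11/2, 5, 10]
R5 ← R5 + (3/4)·R1: [0, 17/4, -7/2, -7]
R3 ← R3 + (28/23)·R2: [0, 0, 864/23, 1728/23]
R4 ← R4 + (22/23)·R2: [0, 0, 324/23, 648/23]
R5 ← R5 + (17/23)·R2: [0, 0, 81/23, 162/23]
R4 ← R4 − (3/8)·R3: [0, 0, 0, 0]
R5 ← R5 − (3/32)·R3: [0, 0, 0, 0]
The echelon form has 3 nonzero rows, and every pivot lies in the first 3 columns, so rank(B) = rank([B|b]) = 3.
The system is consistent.
Free variables = (unknowns) − (rank) = 3 − 3 = 0.

0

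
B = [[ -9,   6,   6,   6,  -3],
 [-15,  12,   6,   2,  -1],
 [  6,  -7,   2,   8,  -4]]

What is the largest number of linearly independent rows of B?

Row reduce to echelon form.
R2 ← R2 − (5/3)·R1: [0, 2, -4, -8, 4]
R3 ← R3 + (2/3)·R1: [0, -3, 6, 12, -6]
R3 ← R3 + (3/2)·R2: [0, 0, 0, 0, 0]
Echelon form has 2 nonzero rows, so rank(B) = 2.
The rank gives the maximum number of linearly independent rows: 2.

2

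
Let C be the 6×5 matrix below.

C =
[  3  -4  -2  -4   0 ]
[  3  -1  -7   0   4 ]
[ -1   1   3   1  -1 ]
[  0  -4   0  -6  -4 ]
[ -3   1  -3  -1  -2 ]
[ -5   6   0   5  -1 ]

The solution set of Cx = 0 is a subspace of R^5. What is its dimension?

Row reduce to echelon form.
R2 ← R2 − R1: [0, 3, -5, 4, 4]
R3 ← R3 + (1/3)·R1: [0, -1/3, 7/3, -1/3, -1]
R5 ← R5 + R1: [0, -3, -5, -5, -2]
R6 ← R6 + (5/3)·R1: [0, -2/3, -10/3, -5/3, -1]
R3 ← R3 + (1/9)·R2: [0, 0, 16/9, 1/9, -5/9]
R4 ← R4 + (4/3)·R2: [0, 0, -20/3, -2/3, 4/3]
R5 ← R5 + R2: [0, 0, -10, -1, 2]
R6 ← R6 + (2/9)·R2: [0, 0, -40/9, -7/9, -1/9]
R4 ← R4 + (15/4)·R3: [0, 0, 0, -1/4, -3/4]
R5 ← R5 + (45/8)·R3: [0, 0, 0, -3/8, -9/8]
R6 ← R6 + (5/2)·R3: [0, 0, 0, -1/2, -3/2]
R5 ← R5 − (3/2)·R4: [0, 0, 0, 0, 0]
R6 ← R6 − (2)·R4: [0, 0, 0, 0, 0]
4 nonzero rows, so rank(C) = 4.
C has 5 columns; by rank–nullity, nullity = 5 − 4 = 1.

1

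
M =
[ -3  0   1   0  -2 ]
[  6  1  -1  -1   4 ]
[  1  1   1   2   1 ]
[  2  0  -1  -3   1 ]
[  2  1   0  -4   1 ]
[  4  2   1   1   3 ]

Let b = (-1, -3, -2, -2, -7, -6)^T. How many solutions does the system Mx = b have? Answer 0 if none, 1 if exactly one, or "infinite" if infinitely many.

infinite

Row reduce the augmented matrix [M | b].
R2 ← R2 + (2)·R1: [0, 1, 1, -1, 0, -5]
R3 ← R3 + (1/3)·R1: [0, 1, 4/3, 2, 1/3, -7/3]
R4 ← R4 + (2/3)·R1: [0, 0, -1/3, -3, -1/3, -8/3]
R5 ← R5 + (2/3)·R1: [0, 1, 2/3, -4, -1/3, -23/3]
R6 ← R6 + (4/3)·R1: [0, 2, 7/3, 1, 1/3, -22/3]
R3 ← R3 − R2: [0, 0, 1/3, 3, 1/3, 8/3]
R5 ← R5 − R2: [0, 0, -1/3, -3, -1/3, -8/3]
R6 ← R6 − (2)·R2: [0, 0, 1/3, 3, 1/3, 8/3]
R4 ← R4 + R3: [0, 0, 0, 0, 0, 0]
R5 ← R5 + R3: [0, 0, 0, 0, 0, 0]
R6 ← R6 − R3: [0, 0, 0, 0, 0, 0]
The echelon form has 3 nonzero rows, and every pivot lies in the first 5 columns, so rank(M) = rank([M|b]) = 3.
The system is consistent.
rank = 3 < 5 unknowns, so there are infinitely many solutions.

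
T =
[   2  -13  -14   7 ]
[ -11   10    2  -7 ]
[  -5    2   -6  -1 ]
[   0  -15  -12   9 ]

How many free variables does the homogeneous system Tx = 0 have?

0

Row reduce to echelon form.
R2 ← R2 + (11/2)·R1: [0, -123/2, -75, 63/2]
R3 ← R3 + (5/2)·R1: [0, -61/2, -41, 33/2]
R3 ← R3 − (61/123)·R2: [0, 0, -156/41, 36/41]
R4 ← R4 − (10/41)·R2: [0, 0, 258/41, 54/41]
R4 ← R4 + (43/26)·R3: [0, 0, 0, 36/13]
4 nonzero rows, so rank(T) = 4.
T has 4 columns; by rank–nullity, nullity = 4 − 4 = 0.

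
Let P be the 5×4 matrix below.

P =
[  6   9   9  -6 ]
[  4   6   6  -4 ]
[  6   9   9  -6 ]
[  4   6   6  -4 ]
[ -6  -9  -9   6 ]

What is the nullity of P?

3

Row reduce to echelon form.
R2 ← R2 − (2/3)·R1: [0, 0, 0, 0]
R3 ← R3 − R1: [0, 0, 0, 0]
R4 ← R4 − (2/3)·R1: [0, 0, 0, 0]
R5 ← R5 + R1: [0, 0, 0, 0]
1 nonzero row, so rank(P) = 1.
P has 4 columns; by rank–nullity, nullity = 4 − 1 = 3.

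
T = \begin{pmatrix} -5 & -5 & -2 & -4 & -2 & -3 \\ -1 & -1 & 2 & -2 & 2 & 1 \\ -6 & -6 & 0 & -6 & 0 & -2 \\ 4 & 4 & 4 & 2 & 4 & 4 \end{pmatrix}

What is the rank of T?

2

Row reduce to echelon form.
R2 ← R2 − (1/5)·R1: [0, 0, 12/5, -6/5, 12/5, 8/5]
R3 ← R3 − (6/5)·R1: [0, 0, 12/5, -6/5, 12/5, 8/5]
R4 ← R4 + (4/5)·R1: [0, 0, 12/5, -6/5, 12/5, 8/5]
R3 ← R3 − R2: [0, 0, 0, 0, 0, 0]
R4 ← R4 − R2: [0, 0, 0, 0, 0, 0]
Echelon form has 2 nonzero rows, so rank(T) = 2.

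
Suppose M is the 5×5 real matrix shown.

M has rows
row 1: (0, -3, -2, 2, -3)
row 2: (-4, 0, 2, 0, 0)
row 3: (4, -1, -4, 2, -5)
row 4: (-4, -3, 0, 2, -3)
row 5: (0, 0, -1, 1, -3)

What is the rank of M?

Row reduce to echelon form.
Swap R1 ↔ R2
R3 ← R3 + R1: [0, -1, -2, 2, -5]
R4 ← R4 − R1: [0, -3, -2, 2, -3]
R3 ← R3 − (1/3)·R2: [0, 0, -4/3, 4/3, -4]
R4 ← R4 − R2: [0, 0, 0, 0, 0]
R5 ← R5 − (3/4)·R3: [0, 0, 0, 0, 0]
Echelon form has 3 nonzero rows, so rank(M) = 3.

3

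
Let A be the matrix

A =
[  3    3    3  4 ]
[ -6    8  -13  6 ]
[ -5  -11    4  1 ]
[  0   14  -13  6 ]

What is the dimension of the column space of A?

4

Row reduce to echelon form.
R2 ← R2 + (2)·R1: [0, 14, -7, 14]
R3 ← R3 + (5/3)·R1: [0, -6, 9, 23/3]
R3 ← R3 + (3/7)·R2: [0, 0, 6, 41/3]
R4 ← R4 − R2: [0, 0, -6, -8]
R4 ← R4 + R3: [0, 0, 0, 17/3]
Echelon form has 4 nonzero rows, so rank(A) = 4.
The column space has dimension equal to the rank: 4.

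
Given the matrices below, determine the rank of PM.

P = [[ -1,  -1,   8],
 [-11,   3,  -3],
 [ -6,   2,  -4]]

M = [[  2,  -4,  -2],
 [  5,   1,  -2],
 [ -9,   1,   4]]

2

First compute PM:
[[-79,  11,  36],
 [ 20,  44,   4],
 [ 34,  22,  -8]]
Now row reduce the product.
R2 ← R2 + (20/79)·R1: [0, 3696/79, 1036/79]
R3 ← R3 + (34/79)·R1: [0, 2112/79, 592/79]
R3 ← R3 − (4/7)·R2: [0, 0, 0]
2 nonzero rows, so rank(PM) = 2.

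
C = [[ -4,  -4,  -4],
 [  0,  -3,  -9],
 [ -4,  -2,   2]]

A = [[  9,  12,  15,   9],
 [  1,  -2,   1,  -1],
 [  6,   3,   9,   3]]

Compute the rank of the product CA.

2

First compute CA:
[[-64, -52, -100, -44],
 [-57, -21, -84, -24],
 [-26, -38, -44, -28]]
Now row reduce the product.
R2 ← R2 − (57/64)·R1: [0, 405/16, 81/16, 243/16]
R3 ← R3 − (13/32)·R1: [0, -135/8, -27/8, -81/8]
R3 ← R3 + (2/3)·R2: [0, 0, 0, 0]
2 nonzero rows, so rank(CA) = 2.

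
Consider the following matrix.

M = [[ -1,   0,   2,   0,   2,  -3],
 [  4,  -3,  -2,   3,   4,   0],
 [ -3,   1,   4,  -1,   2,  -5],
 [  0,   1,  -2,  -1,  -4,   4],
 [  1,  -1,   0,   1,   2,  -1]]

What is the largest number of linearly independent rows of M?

Row reduce to echelon form.
R2 ← R2 + (4)·R1: [0, -3, 6, 3, 12, -12]
R3 ← R3 − (3)·R1: [0, 1, -2, -1, -4, 4]
R5 ← R5 + R1: [0, -1, 2, 1, 4, -4]
R3 ← R3 + (1/3)·R2: [0, 0, 0, 0, 0, 0]
R4 ← R4 + (1/3)·R2: [0, 0, 0, 0, 0, 0]
R5 ← R5 − (1/3)·R2: [0, 0, 0, 0, 0, 0]
Echelon form has 2 nonzero rows, so rank(M) = 2.
The rank gives the maximum number of linearly independent rows: 2.

2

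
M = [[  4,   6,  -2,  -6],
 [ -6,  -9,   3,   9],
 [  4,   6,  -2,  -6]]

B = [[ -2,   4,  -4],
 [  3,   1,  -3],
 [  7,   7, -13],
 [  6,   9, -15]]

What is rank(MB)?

First compute MB:
[[-40, -46,  82],
 [ 60,  69, -123],
 [-40, -46,  82]]
Now row reduce the product.
R2 ← R2 + (3/2)·R1: [0, 0, 0]
R3 ← R3 − R1: [0, 0, 0]
1 nonzero row, so rank(MB) = 1.

1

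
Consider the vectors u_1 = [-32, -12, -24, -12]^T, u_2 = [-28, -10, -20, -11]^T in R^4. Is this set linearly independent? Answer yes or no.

yes

Form the matrix with these vectors as rows and row reduce.
R2 ← R2 − (7/8)·R1: [0, 1/2, 1, -1/2]
2 nonzero rows, so the 2 vectors span a space of dimension 2.
Since 2 = 2, the vectors are linearly independent.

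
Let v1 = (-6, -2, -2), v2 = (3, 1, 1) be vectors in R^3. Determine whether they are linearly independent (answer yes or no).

no

Form the matrix with these vectors as rows and row reduce.
R2 ← R2 + (1/2)·R1: [0, 0, 0]
1 nonzero row, so the 2 vectors span a space of dimension 1.
Since 1 < 2, the vectors are linearly dependent.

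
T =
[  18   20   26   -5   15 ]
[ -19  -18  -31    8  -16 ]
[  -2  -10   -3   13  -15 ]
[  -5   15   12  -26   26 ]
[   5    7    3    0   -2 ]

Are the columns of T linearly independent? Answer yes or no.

Row reduce T to echelon form.
R2 ← R2 + (19/18)·R1: [0, 28/9, -32/9, 49/18, -1/6]
R3 ← R3 + (1/9)·R1: [0, -70/9, -1/9, 112/9, -40/3]
R4 ← R4 + (5/18)·R1: [0, 185/9, 173/9, -493/18, 181/6]
R5 ← R5 − (5/18)·R1: [0, 13/9, -38/9, 25/18, -37/6]
R3 ← R3 + (5/2)·R2: [0, 0, -9, 77/4, -55/4]
R4 ← R4 − (185/28)·R2: [0, 0, 299/7, -363/8, 1751/56]
R5 ← R5 − (13/28)·R2: [0, 0, -18/7, 1/8, -341/56]
R4 ← R4 + (299/63)·R3: [0, 0, 0, 3311/72, -17131/504]
R5 ← R5 − (2/7)·R3: [0, 0, 0, -43/8, -121/56]
R5 ← R5 + (9/77)·R4: [0, 0, 0, 0, -3306/539]
5 pivots among 5 columns.
Every column is a pivot column, so the columns are linearly independent.

yes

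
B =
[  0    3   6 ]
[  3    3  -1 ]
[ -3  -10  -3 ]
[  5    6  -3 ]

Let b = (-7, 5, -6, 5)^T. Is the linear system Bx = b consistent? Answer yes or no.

no

Row reduce the augmented matrix [B | b].
Swap R1 ↔ R2
R3 ← R3 + R1: [0, -7, -4, -1]
R4 ← R4 − (5/3)·R1: [0, 1, -4/3, -10/3]
R3 ← R3 + (7/3)·R2: [0, 0, 10, -52/3]
R4 ← R4 − (1/3)·R2: [0, 0, -10/3, -1]
R4 ← R4 + (1/3)·R3: [0, 0, 0, -61/9]
The echelon form has 4 nonzero rows; the last pivot sits in the augmented column, so rank(B) = 3 but rank([B|b]) = 4.
Since the ranks differ, the system is inconsistent.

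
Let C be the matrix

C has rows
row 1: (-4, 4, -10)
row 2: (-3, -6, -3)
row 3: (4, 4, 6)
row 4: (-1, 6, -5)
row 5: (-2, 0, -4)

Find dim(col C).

Row reduce to echelon form.
R2 ← R2 − (3/4)·R1: [0, -9, 9/2]
R3 ← R3 + R1: [0, 8, -4]
R4 ← R4 − (1/4)·R1: [0, 5, -5/2]
R5 ← R5 − (1/2)·R1: [0, -2, 1]
R3 ← R3 + (8/9)·R2: [0, 0, 0]
R4 ← R4 + (5/9)·R2: [0, 0, 0]
R5 ← R5 − (2/9)·R2: [0, 0, 0]
Echelon form has 2 nonzero rows, so rank(C) = 2.
The column space has dimension equal to the rank: 2.

2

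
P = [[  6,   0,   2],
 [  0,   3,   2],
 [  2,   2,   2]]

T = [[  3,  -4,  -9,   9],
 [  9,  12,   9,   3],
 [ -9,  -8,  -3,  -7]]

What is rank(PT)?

2

First compute PT:
[[  0, -40, -60,  40],
 [  9,  20,  21,  -5],
 [  6,   0,  -6,  10]]
Now row reduce the product.
Swap R1 ↔ R2
R3 ← R3 − (2/3)·R1: [0, -40/3, -20, 40/3]
R3 ← R3 − (1/3)·R2: [0, 0, 0, 0]
2 nonzero rows, so rank(PT) = 2.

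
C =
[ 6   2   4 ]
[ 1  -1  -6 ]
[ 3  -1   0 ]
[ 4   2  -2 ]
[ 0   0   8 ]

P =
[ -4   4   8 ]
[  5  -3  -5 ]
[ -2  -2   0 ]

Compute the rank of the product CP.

First compute CP:
[[-22,  10,  38],
 [  3,  19,  13],
 [-17,  15,  29],
 [ -2,  14,  22],
 [-16, -16,   0]]
Now row reduce the product.
R2 ← R2 + (3/22)·R1: [0, 224/11, 200/11]
R3 ← R3 − (17/22)·R1: [0, 80/11, -4/11]
R4 ← R4 − (1/11)·R1: [0, 144/11, 204/11]
R5 ← R5 − (8/11)·R1: [0, -256/11, -304/11]
R3 ← R3 − (5/14)·R2: [0, 0, -48/7]
R4 ← R4 − (9/14)·R2: [0, 0, 48/7]
R5 ← R5 + (8/7)·R2: [0, 0, -48/7]
R4 ← R4 + R3: [0, 0, 0]
R5 ← R5 − R3: [0, 0, 0]
3 nonzero rows, so rank(CP) = 3.

3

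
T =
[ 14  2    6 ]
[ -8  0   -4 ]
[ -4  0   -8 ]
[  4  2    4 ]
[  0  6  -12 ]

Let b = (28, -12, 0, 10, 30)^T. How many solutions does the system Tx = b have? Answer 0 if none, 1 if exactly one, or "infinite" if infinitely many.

1

Row reduce the augmented matrix [T | b].
R2 ← R2 + (4/7)·R1: [0, 8/7, -4/7, 4]
R3 ← R3 + (2/7)·R1: [0, 4/7, -44/7, 8]
R4 ← R4 − (2/7)·R1: [0, 10/7, 16/7, 2]
R3 ← R3 − (1/2)·R2: [0, 0, -6, 6]
R4 ← R4 − (5/4)·R2: [0, 0, 3, -3]
R5 ← R5 − (21/4)·R2: [0, 0, -9, 9]
R4 ← R4 + (1/2)·R3: [0, 0, 0, 0]
R5 ← R5 − (3/2)·R3: [0, 0, 0, 0]
The echelon form has 3 nonzero rows, and every pivot lies in the first 3 columns, so rank(T) = rank([T|b]) = 3.
The system is consistent.
rank = 3 = number of unknowns, so the solution is unique.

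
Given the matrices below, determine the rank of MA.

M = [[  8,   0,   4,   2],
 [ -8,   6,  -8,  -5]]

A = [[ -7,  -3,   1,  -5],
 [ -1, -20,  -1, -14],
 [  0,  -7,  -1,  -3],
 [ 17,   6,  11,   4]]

2

First compute MA:
[[-22, -40,  26, -44],
 [-35, -70, -61, -40]]
Now row reduce the product.
R2 ← R2 − (35/22)·R1: [0, -70/11, -1126/11, 30]
2 nonzero rows, so rank(MA) = 2.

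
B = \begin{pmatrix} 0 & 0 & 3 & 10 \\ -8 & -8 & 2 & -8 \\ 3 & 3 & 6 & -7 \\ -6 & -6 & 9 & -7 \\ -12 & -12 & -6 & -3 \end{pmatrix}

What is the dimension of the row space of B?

3

Row reduce to echelon form.
Swap R1 ↔ R2
R3 ← R3 + (3/8)·R1: [0, 0, 27/4, -10]
R4 ← R4 − (3/4)·R1: [0, 0, 15/2, -1]
R5 ← R5 − (3/2)·R1: [0, 0, -9, 9]
R3 ← R3 − (9/4)·R2: [0, 0, 0, -65/2]
R4 ← R4 − (5/2)·R2: [0, 0, 0, -26]
R5 ← R5 + (3)·R2: [0, 0, 0, 39]
R4 ← R4 − (4/5)·R3: [0, 0, 0, 0]
R5 ← R5 + (6/5)·R3: [0, 0, 0, 0]
Echelon form has 3 nonzero rows, so rank(B) = 3.
The row space has dimension equal to the rank: 3.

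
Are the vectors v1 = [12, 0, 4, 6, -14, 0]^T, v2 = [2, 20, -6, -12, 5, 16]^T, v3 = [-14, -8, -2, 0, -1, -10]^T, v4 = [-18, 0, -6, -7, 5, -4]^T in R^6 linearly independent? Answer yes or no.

Form the matrix with these vectors as rows and row reduce.
R2 ← R2 − (1/6)·R1: [0, 20, -20/3, -13, 22/3, 16]
R3 ← R3 + (7/6)·R1: [0, -8, 8/3, 7, -52/3, -10]
R4 ← R4 + (3/2)·R1: [0, 0, 0, 2, -16, -4]
R3 ← R3 + (2/5)·R2: [0, 0, 0, 9/5, -72/5, -18/5]
R4 ← R4 − (10/9)·R3: [0, 0, 0, 0, 0, 0]
3 nonzero rows, so the 4 vectors span a space of dimension 3.
Since 3 < 4, the vectors are linearly dependent.

no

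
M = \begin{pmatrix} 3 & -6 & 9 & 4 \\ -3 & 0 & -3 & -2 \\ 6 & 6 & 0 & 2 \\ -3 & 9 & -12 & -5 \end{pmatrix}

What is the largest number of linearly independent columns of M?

2

Row reduce to echelon form.
R2 ← R2 + R1: [0, -6, 6, 2]
R3 ← R3 − (2)·R1: [0, 18, -18, -6]
R4 ← R4 + R1: [0, 3, -3, -1]
R3 ← R3 + (3)·R2: [0, 0, 0, 0]
R4 ← R4 + (1/2)·R2: [0, 0, 0, 0]
Echelon form has 2 nonzero rows, so rank(M) = 2.
The rank gives the maximum number of linearly independent columns: 2.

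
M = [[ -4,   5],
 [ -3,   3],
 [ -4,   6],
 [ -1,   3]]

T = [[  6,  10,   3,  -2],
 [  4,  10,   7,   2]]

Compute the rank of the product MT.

2

First compute MT:
[[ -4,  10,  23,  18],
 [ -6,   0,  12,  12],
 [  0,  20,  30,  20],
 [  6,  20,  18,   8]]
Now row reduce the product.
R2 ← R2 − (3/2)·R1: [0, -15, -45/2, -15]
R4 ← R4 + (3/2)·R1: [0, 35, 105/2, 35]
R3 ← R3 + (4/3)·R2: [0, 0, 0, 0]
R4 ← R4 + (7/3)·R2: [0, 0, 0, 0]
2 nonzero rows, so rank(MT) = 2.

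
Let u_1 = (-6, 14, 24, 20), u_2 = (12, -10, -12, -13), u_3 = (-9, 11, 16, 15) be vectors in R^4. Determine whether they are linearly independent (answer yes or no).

no

Form the matrix with these vectors as rows and row reduce.
R2 ← R2 + (2)·R1: [0, 18, 36, 27]
R3 ← R3 − (3/2)·R1: [0, -10, -20, -15]
R3 ← R3 + (5/9)·R2: [0, 0, 0, 0]
2 nonzero rows, so the 3 vectors span a space of dimension 2.
Since 2 < 3, the vectors are linearly dependent.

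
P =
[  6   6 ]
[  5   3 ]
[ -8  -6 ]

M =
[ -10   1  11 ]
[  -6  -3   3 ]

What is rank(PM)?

2

First compute PM:
[[-96, -12,  84],
 [-68,  -4,  64],
 [116,  10, -106]]
Now row reduce the product.
R2 ← R2 − (17/24)·R1: [0, 9/2, 9/2]
R3 ← R3 + (29/24)·R1: [0, -9/2, -9/2]
R3 ← R3 + R2: [0, 0, 0]
2 nonzero rows, so rank(PM) = 2.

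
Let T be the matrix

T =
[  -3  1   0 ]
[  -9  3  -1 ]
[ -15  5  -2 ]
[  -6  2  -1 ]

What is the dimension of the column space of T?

2

Row reduce to echelon form.
R2 ← R2 − (3)·R1: [0, 0, -1]
R3 ← R3 − (5)·R1: [0, 0, -2]
R4 ← R4 − (2)·R1: [0, 0, -1]
R3 ← R3 − (2)·R2: [0, 0, 0]
R4 ← R4 − R2: [0, 0, 0]
Echelon form has 2 nonzero rows, so rank(T) = 2.
The column space has dimension equal to the rank: 2.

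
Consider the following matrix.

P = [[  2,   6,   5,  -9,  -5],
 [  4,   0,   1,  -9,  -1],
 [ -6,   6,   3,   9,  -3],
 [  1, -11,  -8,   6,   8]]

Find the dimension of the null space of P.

3

Row reduce to echelon form.
R2 ← R2 − (2)·R1: [0, -12, -9, 9, 9]
R3 ← R3 + (3)·R1: [0, 24, 18, -18, -18]
R4 ← R4 − (1/2)·R1: [0, -14, -21/2, 21/2, 21/2]
R3 ← R3 + (2)·R2: [0, 0, 0, 0, 0]
R4 ← R4 − (7/6)·R2: [0, 0, 0, 0, 0]
2 nonzero rows, so rank(P) = 2.
P has 5 columns; by rank–nullity, nullity = 5 − 2 = 3.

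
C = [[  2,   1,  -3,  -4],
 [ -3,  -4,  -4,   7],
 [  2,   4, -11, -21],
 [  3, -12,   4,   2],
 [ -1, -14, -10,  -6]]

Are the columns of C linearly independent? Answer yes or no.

Row reduce C to echelon form.
R2 ← R2 + (3/2)·R1: [0, -5/2, -17/2, 1]
R3 ← R3 − R1: [0, 3, -8, -17]
R4 ← R4 − (3/2)·R1: [0, -27/2, 17/2, 8]
R5 ← R5 + (1/2)·R1: [0, -27/2, -23/2, -8]
R3 ← R3 + (6/5)·R2: [0, 0, -91/5, -79/5]
R4 ← R4 − (27/5)·R2: [0, 0, 272/5, 13/5]
R5 ← R5 − (27/5)·R2: [0, 0, 172/5, -67/5]
R4 ← R4 + (272/91)·R3: [0, 0, 0, -4061/91]
R5 ← R5 + (172/91)·R3: [0, 0, 0, -3937/91]
R5 ← R5 − (127/131)·R4: [0, 0, 0, 0]
4 pivots among 4 columns.
Every column is a pivot column, so the columns are linearly independent.

yes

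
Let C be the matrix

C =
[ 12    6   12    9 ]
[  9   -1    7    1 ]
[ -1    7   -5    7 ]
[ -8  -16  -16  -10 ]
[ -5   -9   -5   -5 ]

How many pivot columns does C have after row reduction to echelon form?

4

Row reduce to echelon form.
R2 ← R2 − (3/4)·R1: [0, -11/2, -2, -23/4]
R3 ← R3 + (1/12)·R1: [0, 15/2, -4, 31/4]
R4 ← R4 + (2/3)·R1: [0, -12, -8, -4]
R5 ← R5 + (5/12)·R1: [0, -13/2, 0, -5/4]
R3 ← R3 + (15/11)·R2: [0, 0, -74/11, -1/11]
R4 ← R4 − (24/11)·R2: [0, 0, -40/11, 94/11]
R5 ← R5 − (13/11)·R2: [0, 0, 26/11, 61/11]
R4 ← R4 − (20/37)·R3: [0, 0, 0, 318/37]
R5 ← R5 + (13/37)·R3: [0, 0, 0, 204/37]
R5 ← R5 − (34/53)·R4: [0, 0, 0, 0]
Echelon form has 4 nonzero rows, so rank(C) = 4.
Each nonzero row contributes one pivot column: 4 pivot columns.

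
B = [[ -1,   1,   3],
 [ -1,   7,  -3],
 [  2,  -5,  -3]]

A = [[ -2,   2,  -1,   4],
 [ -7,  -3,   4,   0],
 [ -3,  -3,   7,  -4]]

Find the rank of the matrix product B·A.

2

First compute BA:
[[-14, -14,  26, -16],
 [-38, -14,   8,   8],
 [ 40,  28, -43,  20]]
Now row reduce the product.
R2 ← R2 − (19/7)·R1: [0, 24, -438/7, 360/7]
R3 ← R3 + (20/7)·R1: [0, -12, 219/7, -180/7]
R3 ← R3 + (1/2)·R2: [0, 0, 0, 0]
2 nonzero rows, so rank(BA) = 2.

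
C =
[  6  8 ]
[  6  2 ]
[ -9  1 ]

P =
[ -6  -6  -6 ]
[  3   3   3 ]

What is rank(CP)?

1

First compute CP:
[[-12, -12, -12],
 [-30, -30, -30],
 [ 57,  57,  57]]
Now row reduce the product.
R2 ← R2 − (5/2)·R1: [0, 0, 0]
R3 ← R3 + (19/4)·R1: [0, 0, 0]
1 nonzero row, so rank(CP) = 1.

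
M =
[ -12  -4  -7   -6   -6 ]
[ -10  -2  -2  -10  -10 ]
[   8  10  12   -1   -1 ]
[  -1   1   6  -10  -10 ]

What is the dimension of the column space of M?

Row reduce to echelon form.
R2 ← R2 − (5/6)·R1: [0, 4/3, 23/6, -5, -5]
R3 ← R3 + (2/3)·R1: [0, 22/3, 22/3, -5, -5]
R4 ← R4 − (1/12)·R1: [0, 4/3, 79/12, -19/2, -19/2]
R3 ← R3 − (11/2)·R2: [0, 0, -55/4, 45/2, 45/2]
R4 ← R4 − R2: [0, 0, 11/4, -9/2, -9/2]
R4 ← R4 + (1/5)·R3: [0, 0, 0, 0, 0]
Echelon form has 3 nonzero rows, so rank(M) = 3.
The column space has dimension equal to the rank: 3.

3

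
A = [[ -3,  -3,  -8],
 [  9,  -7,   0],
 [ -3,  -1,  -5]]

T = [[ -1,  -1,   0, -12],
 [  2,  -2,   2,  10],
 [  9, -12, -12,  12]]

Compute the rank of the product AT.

First compute AT:
[[-75, 105,  90, -90],
 [-23,   5, -14, -178],
 [-44,  65,  58, -34]]
Now row reduce the product.
R2 ← R2 − (23/75)·R1: [0, -136/5, -208/5, -752/5]
R3 ← R3 − (44/75)·R1: [0, 17/5, 26/5, 94/5]
R3 ← R3 + (1/8)·R2: [0, 0, 0, 0]
2 nonzero rows, so rank(AT) = 2.

2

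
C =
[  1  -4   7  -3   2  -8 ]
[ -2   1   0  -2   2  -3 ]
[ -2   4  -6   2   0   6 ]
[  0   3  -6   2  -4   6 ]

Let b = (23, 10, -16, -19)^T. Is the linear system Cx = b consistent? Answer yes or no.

yes

Row reduce the augmented matrix [C | b].
R2 ← R2 + (2)·R1: [0, -7, 14, -8, 6, -19, 56]
R3 ← R3 + (2)·R1: [0, -4, 8, -4, 4, -10, 30]
R3 ← R3 − (4/7)·R2: [0, 0, 0, 4/7, 4/7, 6/7, -2]
R4 ← R4 + (3/7)·R2: [0, 0, 0, -10/7, -10/7, -15/7, 5]
R4 ← R4 + (5/2)·R3: [0, 0, 0, 0, 0, 0, 0]
The echelon form has 3 nonzero rows, and every pivot lies in the first 6 columns, so rank(C) = rank([C|b]) = 3.
The system is consistent.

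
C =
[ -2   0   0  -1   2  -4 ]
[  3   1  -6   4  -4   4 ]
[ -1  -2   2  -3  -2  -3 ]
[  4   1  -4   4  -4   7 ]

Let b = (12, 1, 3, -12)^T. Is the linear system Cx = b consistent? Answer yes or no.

yes

Row reduce the augmented matrix [C | b].
R2 ← R2 + (3/2)·R1: [0, 1, -6, 5/2, -1, -2, 19]
R3 ← R3 − (1/2)·R1: [0, -2, 2, -5/2, -3, -1, -3]
R4 ← R4 + (2)·R1: [0, 1, -4, 2, 0, -1, 12]
R3 ← R3 + (2)·R2: [0, 0, -10, 5/2, -5, -5, 35]
R4 ← R4 − R2: [0, 0, 2, -1/2, 1, 1, -7]
R4 ← R4 + (1/5)·R3: [0, 0, 0, 0, 0, 0, 0]
The echelon form has 3 nonzero rows, and every pivot lies in the first 6 columns, so rank(C) = rank([C|b]) = 3.
The system is consistent.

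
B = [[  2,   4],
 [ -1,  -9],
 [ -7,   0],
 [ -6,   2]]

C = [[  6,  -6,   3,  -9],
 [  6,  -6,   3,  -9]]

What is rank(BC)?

1

First compute BC:
[[ 36, -36,  18, -54],
 [-60,  60, -30,  90],
 [-42,  42, -21,  63],
 [-24,  24, -12,  36]]
Now row reduce the product.
R2 ← R2 + (5/3)·R1: [0, 0, 0, 0]
R3 ← R3 + (7/6)·R1: [0, 0, 0, 0]
R4 ← R4 + (2/3)·R1: [0, 0, 0, 0]
1 nonzero row, so rank(BC) = 1.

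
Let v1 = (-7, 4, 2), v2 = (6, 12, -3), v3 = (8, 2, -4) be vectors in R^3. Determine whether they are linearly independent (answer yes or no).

Form the matrix with these vectors as rows and row reduce.
R2 ← R2 + (6/7)·R1: [0, 108/7, -9/7]
R3 ← R3 + (8/7)·R1: [0, 46/7, -12/7]
R3 ← R3 − (23/54)·R2: [0, 0, -7/6]
3 nonzero rows, so the 3 vectors span a space of dimension 3.
Since 3 = 3, the vectors are linearly independent.

yes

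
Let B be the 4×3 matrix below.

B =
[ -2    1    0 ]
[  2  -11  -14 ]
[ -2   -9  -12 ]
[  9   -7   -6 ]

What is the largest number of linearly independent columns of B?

Row reduce to echelon form.
R2 ← R2 + R1: [0, -10, -14]
R3 ← R3 − R1: [0, -10, -12]
R4 ← R4 + (9/2)·R1: [0, -5/2, -6]
R3 ← R3 − R2: [0, 0, 2]
R4 ← R4 − (1/4)·R2: [0, 0, -5/2]
R4 ← R4 + (5/4)·R3: [0, 0, 0]
Echelon form has 3 nonzero rows, so rank(B) = 3.
The rank gives the maximum number of linearly independent columns: 3.

3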